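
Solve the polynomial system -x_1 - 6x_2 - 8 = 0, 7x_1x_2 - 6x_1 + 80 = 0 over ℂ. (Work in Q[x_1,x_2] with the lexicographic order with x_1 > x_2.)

{(4, -2), (-120/7, 32/21)}

Compute a lex Gröbner basis by Buchberger's algorithm.
f_1 = -x_1 - 6x_2 - 8, LT = x_1.
f_2 = 7x_1x_2 - 6x_1 + 80, LT = x_1x_2.

S(f_1,f_2): lcm = x_1x_2. S = 6/7x_1 + 6x_2^2 + 8x_2 - 80/7.
  reduce S modulo (f_1, f_2):
  remainder 6x_2^2 + 20/7x_2 - 128/7 ≠ 0; add h_3 = 6x_2^2 + 20/7x_2 - 128/7 to the basis.

The other S-polynomials (S(f_1,h_3), S(f_2,h_3)) all reduce to 0 modulo the current basis, so we have a Gröbner basis.
Inter-reduce: drop elements whose leading term is divisible by another's, tail-reduce, and make monic.
Reduced Gröbner basis: {x_1 + 6x_2 + 8, x_2^2 + 10/21x_2 - 64/21}.

A lex Gröbner basis eliminates variables successively. Here x_2^2 + 10/21x_2 - 64/21 depends only on x_2, with roots {-2, 32/21}; lifting each root through the earlier basis elements recovers the full solutions.
  x_2 = -2: the earlier basis element becomes x_1 - 4 = 0, giving x_1 = 4 — point (4, -2).
  x_2 = 32/21: the earlier basis element becomes x_1 + 120/7 = 0, giving x_1 = -120/7 — point (-120/7, 32/21).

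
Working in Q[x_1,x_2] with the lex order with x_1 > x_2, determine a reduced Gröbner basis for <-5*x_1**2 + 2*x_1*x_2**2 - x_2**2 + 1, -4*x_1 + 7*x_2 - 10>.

The reduced Gröbner basis is the canonical form of the ideal for this ordering.

f_1 = -5*x_1**2 + 2*x_1*x_2**2 - x_2**2 + 1, LT = x_1**2.
f_2 = -4*x_1 + 7*x_2 - 10, LT = x_1.

S(f_1,f_2): lcm = x_1**2. S = -2/5*x_1*x_2**2 + 7/4*x_1*x_2 - 5/2*x_1 + 1/5*x_2**2 - 1/5.
  reduce S modulo (f_1, f_2):
  remainder -7/10*x_2**3 + 341/80*x_2**2 - 35/4*x_2 + 121/20 ≠ 0; add g_3 = -7/10*x_2**3 + 341/80*x_2**2 - 35/4*x_2 + 121/20 to the basis.

The other S-polynomials (S(f_1,g_3), S(f_2,g_3)) all reduce to 0 modulo the current basis, so we have a Gröbner basis.
Inter-reduce: drop elements whose leading term is divisible by another's, tail-reduce, and make monic.

G = {x_1 - 7/4*x_2 + 5/2, x_2**3 - 341/56*x_2**2 + 25/2*x_2 - 121/14}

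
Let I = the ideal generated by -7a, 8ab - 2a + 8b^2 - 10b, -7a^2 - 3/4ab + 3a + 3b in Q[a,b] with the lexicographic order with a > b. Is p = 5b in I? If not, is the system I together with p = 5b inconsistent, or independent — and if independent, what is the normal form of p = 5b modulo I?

First compute the reduced Gröbner basis of I by Buchberger's algorithm.
f_1 = -7a, LT = a.
f_2 = 8ab - 2a + 8b^2 - 10b, LT = ab.
f_3 = -7a^2 - 3/4ab + 3a + 3b, LT = a^2.

S(f_1,f_2): lcm = ab. S = 1/4a - b^2 + 5/4b.
  leading term a: subtract (-1/28)·f_1 from 1/4a - b^2 + 5/4b → -b^2 + 5/4b
  leading term b^2: no divisor's leading term divides it; move -b^2 to the remainder.
  leading term b: no divisor's leading term divides it; move 5/4b to the remainder.
  remainder -b^2 + 5/4b ≠ 0; add h_4 = -b^2 + 5/4b to the basis.

S(f_1,f_3): lcm = a^2. S = -3/28ab + 3/7a + 3/7b.
  leading term ab: subtract (3/196b)·f_1 from -3/28ab + 3/7a + 3/7b → 3/7a + 3/7b
  leading term a: subtract (-3/49)·f_1 from 3/7a + 3/7b → 3/7b
  leading term b: no divisor's leading term divides it; move 3/7b to the remainder.
  remainder 3/7b ≠ 0; add h_5 = 3/7b to the basis.

The other S-polynomials (S(f_2,f_3), S(f_1,h_4), S(f_2,h_4), S(f_3,h_4), S(f_1,h_5), S(f_2,h_5), S(f_3,h_5), S(h_4,h_5)) all reduce to 0 modulo the current basis, so we have a Gröbner basis.
Inter-reduce: drop elements whose leading term is divisible by another's, tail-reduce, and make monic.
Reduced Gröbner basis: {a, b}.
Label its elements g_1 = a, g_2 = b.

Reduce p = 5b modulo G:
  leading term b: subtract (5)·g_2 from 5b → 0
  normal form = 0.
Since the normal form is 0, p ∈ I.

The remainder on division by a Gröbner basis is unique — it is the normal form.

5b lies in I (it reduces to 0).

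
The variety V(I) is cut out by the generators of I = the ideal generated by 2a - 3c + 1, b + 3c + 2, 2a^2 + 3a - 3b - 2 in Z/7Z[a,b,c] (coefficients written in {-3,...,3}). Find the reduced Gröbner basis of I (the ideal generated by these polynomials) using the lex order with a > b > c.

G = {a + 2c - 3, b + 3c + 2, c^2 + 3}

f_1 = 2a - 3c + 1, LT = a.
f_2 = b + 3c + 2, LT = b.
f_3 = 2a^2 + 3a - 3b - 2, LT = a^2.

S(f_1,f_3): lcm = a^2. S = 2ac - a - 2b + 1.
  leading term ac: subtract (c)·f_1 from 2ac - a - 2b + 1 → -a - 2b + 3c^2 - c + 1
  leading term a: subtract (3)·f_1 from -a - 2b + 3c^2 - c + 1 → -2b + 3c^2 + c - 2
  leading term b: subtract (-2)·f_2 from -2b + 3c^2 + c - 2 → 3c^2 + 2
  leading term c^2: no divisor's leading term divides it; move 3c^2 to the remainder.
  leading term 1: no divisor's leading term divides it; move 2 to the remainder.
  remainder 3c^2 + 2 ≠ 0; add g_4 = 3c^2 + 2 to the basis.

The other S-polynomials (S(f_1,f_2), S(f_2,f_3), S(f_1,g_4), S(f_2,g_4), S(f_3,g_4)) all reduce to 0 modulo the current basis, so we have a Gröbner basis.
Inter-reduce: drop elements whose leading term is divisible by another's, tail-reduce, and make monic.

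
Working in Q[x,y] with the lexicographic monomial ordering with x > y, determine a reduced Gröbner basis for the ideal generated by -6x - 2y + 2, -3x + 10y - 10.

G = {x, y - 1}

f_1 = -6x - 2y + 2, LT = x.
f_2 = -3x + 10y - 10, LT = x.

S(f_1,f_2): lcm = x. S = \tfrac{11}{3}y - \tfrac{11}{3}.
  leading term y: no divisor's leading term divides it; move \tfrac{11}{3}y to the remainder.
  leading term 1: no divisor's leading term divides it; move -\tfrac{11}{3} to the remainder.
  remainder \tfrac{11}{3}y - \tfrac{11}{3} ≠ 0; add g_3 = \tfrac{11}{3}y - \tfrac{11}{3} to the basis.

The other S-polynomials (S(f_1,g_3), S(f_2,g_3)) all reduce to 0 modulo the current basis, so we have a Gröbner basis.
Inter-reduce: drop elements whose leading term is divisible by another's, tail-reduce, and make monic.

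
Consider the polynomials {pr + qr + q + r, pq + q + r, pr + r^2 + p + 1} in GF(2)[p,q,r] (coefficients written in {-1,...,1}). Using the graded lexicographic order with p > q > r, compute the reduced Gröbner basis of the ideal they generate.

f_1 = pr + qr + q + r, LT = pr.
f_2 = pq + q + r, LT = pq.
f_3 = pr + r^2 + p + 1, LT = pr.

S(f_1,f_2): lcm = pqr. S = q^2r + q^2 + r^2.
  leading term q^2r: no divisor's leading term divides it; move q^2r to the remainder.
  leading term q^2: no divisor's leading term divides it; move q^2 to the remainder.
  leading term r^2: no divisor's leading term divides it; move r^2 to the remainder.
  remainder q^2r + q^2 + r^2 ≠ 0; add g_4 = q^2r + q^2 + r^2 to the basis.

S(f_1,f_3): lcm = pr. S = qr + r^2 + p + q + r + 1.
  leading term qr: no divisor's leading term divides it; move qr to the remainder.
  leading term r^2: no divisor's leading term divides it; move r^2 to the remainder.
  leading term p: no divisor's leading term divides it; move p to the remainder.
  leading term q: no divisor's leading term divides it; move q to the remainder.
  leading term r: no divisor's leading term divides it; move r to the remainder.
  leading term 1: no divisor's leading term divides it; move 1 to the remainder.
  remainder qr + r^2 + p + q + r + 1 ≠ 0; add g_5 = qr + r^2 + p + q + r + 1 to the basis.

S(f_2,f_3): lcm = pqr. S = qr^2 + pq + qr + r^2 + q.
  leading term qr^2: subtract (r)·g_5 from qr^2 + pq + qr + r^2 + q → r^3 + pq + pr + q + r
  leading term r^3: no divisor's leading term divides it; move r^3 to the remainder.
  leading term pq: subtract (1)·f_2 from pq + pr + q + r → pr
  leading term pr: subtract (1)·f_1 from pr → qr + q + r
  leading term qr: subtract (1)·g_5 from qr + q + r → r^2 + p + 1
  leading term r^2: no divisor's leading term divides it; move r^2 to the remainder.
  leading term p: no divisor's leading term divides it; move p to the remainder.
  leading term 1: no divisor's leading term divides it; move 1 to the remainder.
  remainder r^3 + r^2 + p + 1 ≠ 0; add g_6 = r^3 + r^2 + p + 1 to the basis.

S(f_3,g_4): lcm = pq^2r. S = q^2r^2 + pr^2 + q^2.
  leading term q^2r^2: subtract (r)·g_4 from q^2r^2 + pr^2 + q^2 → pr^2 + q^2r + r^3 + q^2
  leading term pr^2: subtract (r)·f_1 from pr^2 + q^2r + r^3 + q^2 → q^2r + qr^2 + r^3 + q^2 + qr + r^2
  leading term q^2r: subtract (1)·g_4 from q^2r + qr^2 + r^3 + q^2 + qr + r^2 → qr^2 + r^3 + qr
  leading term qr^2: subtract (r)·g_5 from qr^2 + r^3 + qr → pr + r^2 + r
  leading term pr: subtract (1)·f_1 from pr + r^2 + r → qr + r^2 + q
  leading term qr: subtract (1)·g_5 from qr + r^2 + q → p + r + 1
  leading term p: no divisor's leading term divides it; move p to the remainder.
  leading term r: no divisor's leading term divides it; move r to the remainder.
  leading term 1: no divisor's leading term divides it; move 1 to the remainder.
  remainder p + r + 1 ≠ 0; add g_7 = p + r + 1 to the basis.

S(g_4,g_6): lcm = q^2r^3. S = r^4 + pq^2 + q^2.
  leading term r^4: subtract (r)·g_6 from r^4 + pq^2 + q^2 → pq^2 + r^3 + pr + q^2 + r
  leading term pq^2: subtract (q)·f_2 from pq^2 + r^3 + pr + q^2 + r → r^3 + pr + qr + r
  leading term r^3: subtract (1)·g_6 from r^3 + pr + qr + r → pr + qr + r^2 + p + r + 1
  leading term pr: subtract (1)·f_1 from pr + qr + r^2 + p + r + 1 → r^2 + p + q + 1
  leading term r^2: no divisor's leading term divides it; move r^2 to the remainder.
  leading term p: subtract (1)·g_7 from p + q + 1 → q + r
  leading term q: no divisor's leading term divides it; move q to the remainder.
  leading term r: no divisor's leading term divides it; move r to the remainder.
  remainder r^2 + q + r ≠ 0; add g_8 = r^2 + q + r to the basis.

S(g_4,g_8): lcm = q^2r^2. S = q^3 + r^3.
  leading term q^3: no divisor's leading term divides it; move q^3 to the remainder.
  leading term r^3: subtract (1)·g_6 from r^3 → r^2 + p + 1
  leading term r^2: subtract (1)·g_8 from r^2 + p + 1 → p + q + r + 1
  leading term p: subtract (1)·g_7 from p + q + r + 1 → q
  leading term q: no divisor's leading term divides it; move q to the remainder.
  remainder q^3 + q ≠ 0; add g_9 = q^3 + q to the basis.

S(g_5,g_8): lcm = qr^2. S = r^3 + pr + q^2 + r^2 + r.
  leading term r^3: subtract (1)·g_6 from r^3 + pr + q^2 + r^2 + r → pr + q^2 + p + r + 1
  leading term pr: subtract (1)·f_1 from pr + q^2 + p + r + 1 → q^2 + qr + p + q + 1
  leading term q^2: no divisor's leading term divides it; move q^2 to the remainder.
  leading term qr: subtract (1)·g_5 from qr + p + q + 1 → r^2 + r
  leading term r^2: subtract (1)·g_8 from r^2 + r → q
  leading term q: no divisor's leading term divides it; move q to the remainder.
  remainder q^2 + q ≠ 0; add g_10 = q^2 + q to the basis.

The other S-polynomials (S(f_1,g_4), S(f_2,g_4), S(f_1,g_5), S(f_2,g_5), S(f_3,g_5), S(g_4,g_5), S(f_1,g_6), S(f_2,g_6), S(f_3,g_6), S(g_5,g_6), S(f_1,g_7), S(f_2,g_7), S(f_3,g_7), S(g_4,g_7), S(g_5,g_7), S(g_6,g_7), S(f_1,g_8), S(f_2,g_8), S(f_3,g_8), S(g_6,g_8), S(g_7,g_8), S(f_1,g_9), S(f_2,g_9), S(f_3,g_9), S(g_4,g_9), S(g_5,g_9), S(g_6,g_9), S(g_7,g_9), S(g_8,g_9), S(f_1,g_10), S(f_2,g_10), S(f_3,g_10), S(g_4,g_10), S(g_5,g_10), S(g_6,g_10), S(g_7,g_10), S(g_8,g_10), S(g_9,g_10)) all reduce to 0 modulo the current basis, so we have a Gröbner basis.
Inter-reduce: drop elements whose leading term is divisible by another's, tail-reduce, and make monic.

G = {q^2 + q, qr + r, r^2 + q + r, p + r + 1}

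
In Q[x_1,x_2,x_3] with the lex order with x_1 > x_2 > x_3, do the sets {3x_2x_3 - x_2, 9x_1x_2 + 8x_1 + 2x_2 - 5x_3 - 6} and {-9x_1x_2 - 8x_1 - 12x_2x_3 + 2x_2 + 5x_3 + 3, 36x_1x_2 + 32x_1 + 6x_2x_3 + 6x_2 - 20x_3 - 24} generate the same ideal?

No, the ideals differ.

For a fixed monomial order, each ideal has a unique reduced Gröbner basis; comparing bases decides equality.
Buchberger on the first generating set:
f_1 = 3x_2x_3 - x_2, LT = x_2x_3.
f_2 = 9x_1x_2 + 8x_1 + 2x_2 - 5x_3 - 6, LT = x_1x_2.

S(f_1,f_2): lcm = x_1x_2x_3. S = -\tfrac{1}{3}x_1x_2 - \tfrac{8}{9}x_1x_3 - \tfrac{2}{9}x_2x_3 + \tfrac{5}{9}x_3^{2} + \tfrac{2}{3}x_3.
  leading term x_1x_2: subtract (-\tfrac{1}{27})·f_2 from -\tfrac{1}{3}x_1x_2 - \tfrac{8}{9}x_1x_3 - \tfrac{2}{9}x_2x_3 + \tfrac{5}{9}x_3^{2} + \tfrac{2}{3}x_3 → -\tfrac{8}{9}x_1x_3 + \tfrac{8}{27}x_1 - \tfrac{2}{9}x_2x_3 + \tfrac{2}{27}x_2 + \tfrac{5}{9}x_3^{2} + \tfrac{13}{27}x_3 - \tfrac{2}{9}
  leading term x_1x_3: no divisor's leading term divides it; move -\tfrac{8}{9}x_1x_3 to the remainder.
  leading term x_1: no divisor's leading term divides it; move \tfrac{8}{27}x_1 to the remainder.
  leading term x_2x_3: subtract (-\tfrac{2}{27})·f_1 from -\tfrac{2}{9}x_2x_3 + \tfrac{2}{27}x_2 + \tfrac{5}{9}x_3^{2} + \tfrac{13}{27}x_3 - \tfrac{2}{9} → \tfrac{5}{9}x_3^{2} + \tfrac{13}{27}x_3 - \tfrac{2}{9}
  leading term x_3^{2}: no divisor's leading term divides it; move \tfrac{5}{9}x_3^{2} to the remainder.
  leading term x_3: no divisor's leading term divides it; move \tfrac{13}{27}x_3 to the remainder.
  leading term 1: no divisor's leading term divides it; move -\tfrac{2}{9} to the remainder.
  remainder -\tfrac{8}{9}x_1x_3 + \tfrac{8}{27}x_1 + \tfrac{5}{9}x_3^{2} + \tfrac{13}{27}x_3 - \tfrac{2}{9} ≠ 0; add g_3 = -\tfrac{8}{9}x_1x_3 + \tfrac{8}{27}x_1 + \tfrac{5}{9}x_3^{2} + \tfrac{13}{27}x_3 - \tfrac{2}{9} to the basis.

The other S-polynomials (S(f_1,g_3), S(f_2,g_3)) all reduce to 0 modulo the current basis, so we have a Gröbner basis.
Inter-reduce: drop elements whose leading term is divisible by another's, tail-reduce, and make monic.
Reduced Gröbner basis: {x_1x_2 + \tfrac{8}{9}x_1 + \tfrac{2}{9}x_2 - \tfrac{5}{9}x_3 - \tfrac{2}{3}, x_1x_3 - \tfrac{1}{3}x_1 - \tfrac{5}{8}x_3^{2} - \tfrac{13}{24}x_3 + \tfrac{1}{4}, x_2x_3 - \tfrac{1}{3}x_2}.

Buchberger on the second generating set:
h_1 = -9x_1x_2 - 8x_1 - 12x_2x_3 + 2x_2 + 5x_3 + 3, LT = x_1x_2.
h_2 = 36x_1x_2 + 32x_1 + 6x_2x_3 + 6x_2 - 20x_3 - 24, LT = x_1x_2.

S(h_1,h_2): lcm = x_1x_2. S = \tfrac{7}{6}x_2x_3 - \tfrac{7}{18}x_2 + \tfrac{1}{3}.
  leading term x_2x_3: no divisor's leading term divides it; move \tfrac{7}{6}x_2x_3 to the remainder.
  leading term x_2: no divisor's leading term divides it; move -\tfrac{7}{18}x_2 to the remainder.
  leading term 1: no divisor's leading term divides it; move \tfrac{1}{3} to the remainder.
  remainder \tfrac{7}{6}x_2x_3 - \tfrac{7}{18}x_2 + \tfrac{1}{3} ≠ 0; add k_3 = \tfrac{7}{6}x_2x_3 - \tfrac{7}{18}x_2 + \tfrac{1}{3} to the basis.

S(h_1,k_3): lcm = x_1x_2x_3. S = \tfrac{1}{3}x_1x_2 + \tfrac{8}{9}x_1x_3 - \tfrac{2}{7}x_1 + \tfrac{4}{3}x_2x_3^{2} - \tfrac{2}{9}x_2x_3 - \tfrac{5}{9}x_3^{2} - \tfrac{1}{3}x_3.
  leading term x_1x_2: subtract (-\tfrac{1}{27})·h_1 from \tfrac{1}{3}x_1x_2 + \tfrac{8}{9}x_1x_3 - \tfrac{2}{7}x_1 + \tfrac{4}{3}x_2x_3^{2} - \tfrac{2}{9}x_2x_3 - \tfrac{5}{9}x_3^{2} - \tfrac{1}{3}x_3 → \tfrac{8}{9}x_1x_3 - \tfrac{110}{189}x_1 + \tfrac{4}{3}x_2x_3^{2} - \tfrac{2}{3}x_2x_3 + \tfrac{2}{27}x_2 - \tfrac{5}{9}x_3^{2} - \tfrac{4}{27}x_3 + \tfrac{1}{9}
  leading term x_1x_3: no divisor's leading term divides it; move \tfrac{8}{9}x_1x_3 to the remainder.
  leading term x_1: no divisor's leading term divides it; move -\tfrac{110}{189}x_1 to the remainder.
  leading term x_2x_3^{2}: subtract (\tfrac{8}{7}x_3)·k_3 from \tfrac{4}{3}x_2x_3^{2} - \tfrac{2}{3}x_2x_3 + \tfrac{2}{27}x_2 - \tfrac{5}{9}x_3^{2} - \tfrac{4}{27}x_3 + \tfrac{1}{9} → -\tfrac{2}{9}x_2x_3 + \tfrac{2}{27}x_2 - \tfrac{5}{9}x_3^{2} - \tfrac{100}{189}x_3 + \tfrac{1}{9}
  leading term x_2x_3: subtract (-\tfrac{4}{21})·k_3 from -\tfrac{2}{9}x_2x_3 + \tfrac{2}{27}x_2 - \tfrac{5}{9}x_3^{2} - \tfrac{100}{189}x_3 + \tfrac{1}{9} → -\tfrac{5}{9}x_3^{2} - \tfrac{100}{189}x_3 + \tfrac{11}{63}
  leading term x_3^{2}: no divisor's leading term divides it; move -\tfrac{5}{9}x_3^{2} to the remainder.
  leading term x_3: no divisor's leading term divides it; move -\tfrac{100}{189}x_3 to the remainder.
  leading term 1: no divisor's leading term divides it; move \tfrac{11}{63} to the remainder.
  remainder \tfrac{8}{9}x_1x_3 - \tfrac{110}{189}x_1 - \tfrac{5}{9}x_3^{2} - \tfrac{100}{189}x_3 + \tfrac{11}{63} ≠ 0; add k_4 = \tfrac{8}{9}x_1x_3 - \tfrac{110}{189}x_1 - \tfrac{5}{9}x_3^{2} - \tfrac{100}{189}x_3 + \tfrac{11}{63} to the basis.

The other S-polynomials (S(h_2,k_3), S(h_1,k_4), S(h_2,k_4), S(k_3,k_4)) all reduce to 0 modulo the current basis, so we have a Gröbner basis.
Inter-reduce: drop elements whose leading term is divisible by another's, tail-reduce, and make monic.
Reduced Gröbner basis: {x_1x_2 + \tfrac{8}{9}x_1 + \tfrac{2}{9}x_2 - \tfrac{5}{9}x_3 - \tfrac{5}{7}, x_1x_3 - \tfrac{55}{84}x_1 - \tfrac{5}{8}x_3^{2} - \tfrac{25}{42}x_3 + \tfrac{11}{56}, x_2x_3 - \tfrac{1}{3}x_2 + \tfrac{2}{7}}.

Since the reduced bases disagree, the two ideals are not the same.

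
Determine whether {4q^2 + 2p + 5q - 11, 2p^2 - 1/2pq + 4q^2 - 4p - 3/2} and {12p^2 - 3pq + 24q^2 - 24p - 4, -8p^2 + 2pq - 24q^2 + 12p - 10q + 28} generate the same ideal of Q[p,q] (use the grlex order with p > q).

Two ideals are equal iff their reduced Gröbner bases coincide (the reduced basis is unique for a fixed ordering).
Buchberger on the first generating set:
f_1 = 4q^2 + 2p + 5q - 11, LT = q^2.
f_2 = 2p^2 - 1/2pq + 4q^2 - 4p - 3/2, LT = p^2.

The S-polynomials (S(f_1,f_2)) all reduce to 0 modulo the current basis, so we have a Gröbner basis.
Inter-reduce: drop elements whose leading term is divisible by another's, tail-reduce, and make monic.
Reduced Gröbner basis: {p^2 - 1/4pq - 3p - 5/2q + 19/4, q^2 + 1/2p + 5/4q - 11/4}.

Buchberger on the second generating set:
h_1 = 12p^2 - 3pq + 24q^2 - 24p - 4, LT = p^2.
h_2 = -8p^2 + 2pq - 24q^2 + 12p - 10q + 28, LT = p^2.

S(h_1,h_2): lcm = p^2. S = -q^2 - 1/2p - 5/4q + 19/6.
  leading term q^2: no divisor's leading term divides it; move -q^2 to the remainder.
  leading term p: no divisor's leading term divides it; move -1/2p to the remainder.
  leading term q: no divisor's leading term divides it; move -5/4q to the remainder.
  leading term 1: no divisor's leading term divides it; move 19/6 to the remainder.
  remainder -q^2 - 1/2p - 5/4q + 19/6 ≠ 0; add k_3 = -q^2 - 1/2p - 5/4q + 19/6 to the basis.

The other S-polynomials (S(h_1,k_3), S(h_2,k_3)) all reduce to 0 modulo the current basis, so we have a Gröbner basis.
Inter-reduce: drop elements whose leading term is divisible by another's, tail-reduce, and make monic.
Reduced Gröbner basis: {p^2 - 1/4pq - 3p - 5/2q + 6, q^2 + 1/2p + 5/4q - 19/6}.

These differ, so the ideals are not equal.

No, the ideals differ.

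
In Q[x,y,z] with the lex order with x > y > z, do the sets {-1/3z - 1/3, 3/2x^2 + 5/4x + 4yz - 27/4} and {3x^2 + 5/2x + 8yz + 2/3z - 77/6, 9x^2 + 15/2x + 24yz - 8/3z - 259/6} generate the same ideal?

Equality of ideals is decidable: compute both reduced Gröbner bases (unique for the ordering) and check whether they agree.
Buchberger on the first generating set:
f_1 = -1/3z - 1/3, LT = z.
f_2 = 3/2x^2 + 5/4x + 4yz - 27/4, LT = x^2.

The S-polynomials (S(f_1,f_2)) all reduce to 0 modulo the current basis, so we have a Gröbner basis.
Inter-reduce: drop elements whose leading term is divisible by another's, tail-reduce, and make monic.
Reduced Gröbner basis: {x^2 + 5/6x - 8/3y - 9/2, z + 1}.

Buchberger on the second generating set:
h_1 = 3x^2 + 5/2x + 8yz + 2/3z - 77/6, LT = x^2.
h_2 = 9x^2 + 15/2x + 24yz - 8/3z - 259/6, LT = x^2.

S(h_1,h_2): lcm = x^2. S = 14/27z + 14/27.
  leading term z: no divisor's leading term divides it; move 14/27z to the remainder.
  leading term 1: no divisor's leading term divides it; move 14/27 to the remainder.
  remainder 14/27z + 14/27 ≠ 0; add k_3 = 14/27z + 14/27 to the basis.

The other S-polynomials (S(h_1,k_3), S(h_2,k_3)) all reduce to 0 modulo the current basis, so we have a Gröbner basis.
Inter-reduce: drop elements whose leading term is divisible by another's, tail-reduce, and make monic.
Reduced Gröbner basis: {x^2 + 5/6x - 8/3y - 9/2, z + 1}.

These coincide, so the ideals are equal.

Yes, the ideals are equal.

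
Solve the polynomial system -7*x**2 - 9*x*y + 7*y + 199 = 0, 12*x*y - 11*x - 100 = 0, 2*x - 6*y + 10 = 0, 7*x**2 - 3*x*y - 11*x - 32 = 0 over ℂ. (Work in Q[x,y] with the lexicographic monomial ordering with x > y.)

Compute a lex Gröbner basis by Buchberger's algorithm.
f_1 = -7*x**2 - 9*x*y + 7*y + 199, LT = x**2.
f_2 = 12*x*y - 11*x - 100, LT = x*y.
f_3 = 2*x - 6*y + 10, LT = x.
f_4 = 7*x**2 - 3*x*y - 11*x - 32, LT = x**2.

S(f_1,f_2): lcm = x**2*y. S = 11/12*x**2 + 9/7*x*y**2 + 25/3*x - y**2 - 199/7*y.
  leading term x**2: subtract (-11/84)·f_1 from 11/12*x**2 + 9/7*x*y**2 + 25/3*x - y**2 - 199/7*y → 9/7*x*y**2 - 33/28*x*y + 25/3*x - y**2 - 2311/84*y + 2189/84
  leading term x*y**2: subtract (3/28*y)·f_2 from 9/7*x*y**2 - 33/28*x*y + 25/3*x - y**2 - 2311/84*y + 2189/84 → 25/3*x - y**2 - 1411/84*y + 2189/84
  leading term x: subtract (25/6)·f_3 from 25/3*x - y**2 - 1411/84*y + 2189/84 → -y**2 + 689/84*y - 437/28
  leading term y**2: no divisor's leading term divides it; move -y**2 to the remainder.
  leading term y: no divisor's leading term divides it; move 689/84*y to the remainder.
  leading term 1: no divisor's leading term divides it; move -437/28 to the remainder.
  remainder -y**2 + 689/84*y - 437/28 ≠ 0; add h_5 = -y**2 + 689/84*y - 437/28 to the basis.

S(f_1,f_3): lcm = x**2. S = 30/7*x*y - 5*x - y - 199/7.
  leading term x*y: subtract (5/14)·f_2 from 30/7*x*y - 5*x - y - 199/7 → -15/14*x - y + 51/7
  leading term x: subtract (-15/28)·f_3 from -15/14*x - y + 51/7 → -59/14*y + 177/14
  leading term y: no divisor's leading term divides it; move -59/14*y to the remainder.
  leading term 1: no divisor's leading term divides it; move 177/14 to the remainder.
  remainder -59/14*y + 177/14 ≠ 0; add h_6 = -59/14*y + 177/14 to the basis.

S(f_1,f_4): lcm = x**2. S = 12/7*x*y + 11/7*x - y - 167/7.
  leading term x*y: subtract (1/7)·f_2 from 12/7*x*y + 11/7*x - y - 167/7 → 22/7*x - y - 67/7
  leading term x: subtract (11/7)·f_3 from 22/7*x - y - 67/7 → 59/7*y - 177/7
  leading term y: subtract (-2)·h_6 from 59/7*y - 177/7 → 0
  remainder 0.

S(f_2,f_3): lcm = x*y. S = -11/12*x + 3*y**2 - 5*y - 25/3.
  leading term x: subtract (-11/24)·f_3 from -11/12*x + 3*y**2 - 5*y - 25/3 → 3*y**2 - 31/4*y - 15/4
  leading term y**2: subtract (-3)·h_5 from 3*y**2 - 31/4*y - 15/4 → 118/7*y - 354/7
  leading term y: subtract (-4)·h_6 from 118/7*y - 354/7 → 0
  remainder 0.

S(f_2,f_4): lcm = x**2*y. S = -11/12*x**2 + 3/7*x*y**2 + 11/7*x*y - 25/3*x + 32/7*y.
  leading term x**2: subtract (11/84)·f_1 from -11/12*x**2 + 3/7*x*y**2 + 11/7*x*y - 25/3*x + 32/7*y → 3/7*x*y**2 + 11/4*x*y - 25/3*x + 307/84*y - 2189/84
  leading term x*y**2: subtract (1/28*y)·f_2 from 3/7*x*y**2 + 11/4*x*y - 25/3*x + 307/84*y - 2189/84 → 22/7*x*y - 25/3*x + 607/84*y - 2189/84
  leading term x*y: subtract (11/42)·f_2 from 22/7*x*y - 25/3*x + 607/84*y - 2189/84 → -229/42*x + 607/84*y + 11/84
  leading term x: subtract (-229/84)·f_3 from -229/42*x + 607/84*y + 11/84 → -767/84*y + 767/28
  leading term y: subtract (13/6)·h_6 from -767/84*y + 767/28 → 0
  remainder 0.

S(f_3,f_4): lcm = x**2. S = -18/7*x*y + 46/7*x + 32/7.
  leading term x*y: subtract (-3/14)·f_2 from -18/7*x*y + 46/7*x + 32/7 → 59/14*x - 118/7
  leading term x: subtract (59/28)·f_3 from 59/14*x - 118/7 → 177/14*y - 531/14
  leading term y: subtract (-3)·h_6 from 177/14*y - 531/14 → 0
  remainder 0.

S(f_1,h_5): leading monomials are coprime, so the S-polynomial reduces to 0 (Buchberger's first criterion).
S(f_2,h_5): lcm = x*y**2. S = 51/7*x*y - 437/28*x - 25/3*y.
  leading term x*y: subtract (17/28)·f_2 from 51/7*x*y - 437/28*x - 25/3*y → -125/14*x - 25/3*y + 425/7
  leading term x: subtract (-125/28)·f_3 from -125/14*x - 25/3*y + 425/7 → -1475/42*y + 1475/14
  leading term y: subtract (25/3)·h_6 from -1475/42*y + 1475/14 → 0
  remainder 0.

S(f_3,h_5): leading monomials are coprime, so the S-polynomial reduces to 0 (Buchberger's first criterion).
S(f_4,h_5): leading monomials are coprime, so the S-polynomial reduces to 0 (Buchberger's first criterion).
S(f_1,h_6): leading monomials are coprime, so the S-polynomial reduces to 0 (Buchberger's first criterion).
S(f_2,h_6): lcm = x*y. S = 25/12*x - 25/3.
  leading term x: subtract (25/24)·f_3 from 25/12*x - 25/3 → 25/4*y - 75/4
  leading term y: subtract (-175/118)·h_6 from 25/4*y - 75/4 → 0
  remainder 0.

S(f_3,h_6): leading monomials are coprime, so the S-polynomial reduces to 0 (Buchberger's first criterion).
S(f_4,h_6): leading monomials are coprime, so the S-polynomial reduces to 0 (Buchberger's first criterion).
S(h_5,h_6): lcm = y**2. S = -437/84*y + 437/28.
  leading term y: subtract (437/354)·h_6 from -437/84*y + 437/28 → 0
  remainder 0.

Every S-polynomial of the final basis reduces to 0, so we have a Gröbner basis.
Inter-reduce: drop elements whose leading term is divisible by another's, tail-reduce, and make monic.
Reduced Gröbner basis: {x - 4, y - 3}.

A lex Gröbner basis eliminates variables successively. Here y - 3 depends only on y, with roots {3}; lifting each root through the earlier basis elements recovers the full solutions.
  y = 3: the earlier basis element becomes x - 4 = 0, giving x = 4 — point (4, 3).
Check: every point annihilates each of the original generators.

{(4, 3)}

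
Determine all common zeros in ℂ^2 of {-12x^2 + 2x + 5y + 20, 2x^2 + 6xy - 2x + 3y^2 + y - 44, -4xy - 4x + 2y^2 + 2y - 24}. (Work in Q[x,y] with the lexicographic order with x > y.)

Compute a lex Gröbner basis by Buchberger's algorithm.
f_1 = -12x^2 + 2x + 5y + 20, LT = x^2.
f_2 = 2x^2 + 6xy - 2x + 3y^2 + y - 44, LT = x^2.
f_3 = -4xy - 4x + 2y^2 + 2y - 24, LT = xy.

S(f_1,f_2): lcm = x^2. S = -3xy + 5/6x - 3/2y^2 - 11/12y + 61/3.
  leading term xy: subtract (3/4)·f_3 from -3xy + 5/6x - 3/2y^2 - 11/12y + 61/3 → 23/6x - 3y^2 - 29/12y + 115/3
  leading term x: no divisor's leading term divides it; move 23/6x to the remainder.
  leading term y^2: no divisor's leading term divides it; move -3y^2 to the remainder.
  leading term y: no divisor's leading term divides it; move -29/12y to the remainder.
  leading term 1: no divisor's leading term divides it; move 115/3 to the remainder.
  remainder 23/6x - 3y^2 - 29/12y + 115/3 ≠ 0; add h_4 = 23/6x - 3y^2 - 29/12y + 115/3 to the basis.

S(f_1,f_3): lcm = x^2y. S = -x^2 + 1/2xy^2 + 1/3xy - 6x - 5/12y^2 - 5/3y.
  leading term x^2: subtract (1/12)·f_1 from -x^2 + 1/2xy^2 + 1/3xy - 6x - 5/12y^2 - 5/3y → 1/2xy^2 + 1/3xy - 37/6x - 5/12y^2 - 25/12y - 5/3
  leading term xy^2: subtract (-1/8y)·f_3 from 1/2xy^2 + 1/3xy - 37/6x - 5/12y^2 - 25/12y - 5/3 → -1/6xy - 37/6x + 1/4y^3 - 1/6y^2 - 61/12y - 5/3
  leading term xy: subtract (1/24)·f_3 from -1/6xy - 37/6x + 1/4y^3 - 1/6y^2 - 61/12y - 5/3 → -6x + 1/4y^3 - 1/4y^2 - 31/6y - 2/3
  leading term x: subtract (-36/23)·h_4 from -6x + 1/4y^3 - 1/4y^2 - 31/6y - 2/3 → 1/4y^3 - 455/92y^2 - 1235/138y + 178/3
  leading term y^3: no divisor's leading term divides it; move 1/4y^3 to the remainder.
  leading term y^2: no divisor's leading term divides it; move -455/92y^2 to the remainder.
  leading term y: no divisor's leading term divides it; move -1235/138y to the remainder.
  leading term 1: no divisor's leading term divides it; move 178/3 to the remainder.
  remainder 1/4y^3 - 455/92y^2 - 1235/138y + 178/3 ≠ 0; add h_5 = 1/4y^3 - 455/92y^2 - 1235/138y + 178/3 to the basis.

S(f_2,f_3): lcm = x^2y. S = -x^2 + 7/2xy^2 - 1/2xy - 6x + 3/2y^3 + 1/2y^2 - 22y.
  leading term x^2: subtract (1/12)·f_1 from -x^2 + 7/2xy^2 - 1/2xy - 6x + 3/2y^3 + 1/2y^2 - 22y → 7/2xy^2 - 1/2xy - 37/6x + 3/2y^3 + 1/2y^2 - 269/12y - 5/3
  leading term xy^2: subtract (-7/8y)·f_3 from 7/2xy^2 - 1/2xy - 37/6x + 3/2y^3 + 1/2y^2 - 269/12y - 5/3 → -4xy - 37/6x + 13/4y^3 + 9/4y^2 - 521/12y - 5/3
  leading term xy: subtract (1)·f_3 from -4xy - 37/6x + 13/4y^3 + 9/4y^2 - 521/12y - 5/3 → -13/6x + 13/4y^3 + 1/4y^2 - 545/12y + 67/3
  leading term x: subtract (-13/23)·h_4 from -13/6x + 13/4y^3 + 1/4y^2 - 545/12y + 67/3 → 13/4y^3 - 133/92y^2 - 1076/23y + 44
  leading term y^3: subtract (13)·h_5 from 13/4y^3 - 133/92y^2 - 1076/23y + 44 → 2891/46y^2 + 9599/138y - 2182/3
  leading term y^2: no divisor's leading term divides it; move 2891/46y^2 to the remainder.
  leading term y: no divisor's leading term divides it; move 9599/138y to the remainder.
  leading term 1: no divisor's leading term divides it; move -2182/3 to the remainder.
  remainder 2891/46y^2 + 9599/138y - 2182/3 ≠ 0; add h_6 = 2891/46y^2 + 9599/138y - 2182/3 to the basis.

S(f_1,h_4): lcm = x^2. S = 18/23xy^2 + 29/46xy - 61/6x - 5/12y - 5/3.
  leading term xy^2: subtract (-9/46y)·f_3 from 18/23xy^2 + 29/46xy - 61/6x - 5/12y - 5/3 → -7/46xy - 61/6x + 9/23y^3 + 9/23y^2 - 1411/276y - 5/3
  leading term xy: subtract (7/184)·f_3 from -7/46xy - 61/6x + 9/23y^3 + 9/23y^2 - 1411/276y - 5/3 → -691/69x + 9/23y^3 + 29/92y^2 - 358/69y - 52/69
  leading term x: subtract (-1382/529)·h_4 from -691/69x + 9/23y^3 + 29/92y^2 - 358/69y - 52/69 → 9/23y^3 - 15917/2116y^2 - 12169/1058y + 2286/23
  leading term y^3: subtract (36/23)·h_5 from 9/23y^3 - 15917/2116y^2 - 12169/1058y + 2286/23 → 463/2116y^2 + 2651/1058y + 150/23
  leading term y^2: subtract (463/132986)·h_6 from 463/2116y^2 + 2651/1058y + 150/23 → 1806083/797916y + 1806083/199479
  leading term y: no divisor's leading term divides it; move 1806083/797916y to the remainder.
  leading term 1: no divisor's leading term divides it; move 1806083/199479 to the remainder.
  remainder 1806083/797916y + 1806083/199479 ≠ 0; add h_7 = 1806083/797916y + 1806083/199479 to the basis.

The other S-polynomials (S(f_2,h_4), S(f_3,h_4), S(f_1,h_5), S(f_2,h_5), S(f_3,h_5), S(h_4,h_5), S(f_1,h_6), S(f_2,h_6), S(f_3,h_6), S(h_4,h_6), S(h_5,h_6), S(f_1,h_7), S(f_2,h_7), S(f_3,h_7), S(h_4,h_7), S(h_5,h_7), S(h_6,h_7)) all reduce to 0 modulo the current basis, so we have a Gröbner basis.
Inter-reduce: drop elements whose leading term is divisible by another's, tail-reduce, and make monic.
Reduced Gröbner basis: {x, y + 4}.

Elimination: the polynomial y + 4 lies in the elimination ideal for y, so y ∈ {-4}. For each such y, the remaining basis elements (now univariate) give the rest of the solution.
  y = -4: the earlier basis element becomes x = 0, giving x = 0 — point (0, -4).
Substituting each solution back into the original system confirms all equations vanish.

{(0, -4)}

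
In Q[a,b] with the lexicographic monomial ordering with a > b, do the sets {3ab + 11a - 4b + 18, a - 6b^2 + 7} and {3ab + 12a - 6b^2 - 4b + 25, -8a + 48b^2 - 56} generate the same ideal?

Yes, the ideals are equal.

Since reduced Gröbner bases are canonical representatives of ideals under a given ordering, it suffices to compute and compare them.
Buchberger on the first generating set:
f_1 = 3ab + 11a - 4b + 18, LT = ab.
f_2 = a - 6b^2 + 7, LT = a.

S(f_1,f_2): lcm = ab. S = 11/3a + 6b^3 - 25/3b + 6.
  reduce S modulo (f_1, f_2):
  remainder 6b^3 + 22b^2 - 25/3b - 59/3 ≠ 0; add g_3 = 6b^3 + 22b^2 - 25/3b - 59/3 to the basis.

The other S-polynomials (S(f_1,g_3), S(f_2,g_3)) all reduce to 0 modulo the current basis, so we have a Gröbner basis.
Inter-reduce: drop elements whose leading term is divisible by another's, tail-reduce, and make monic.
Reduced Gröbner basis: {a - 6b^2 + 7, b^3 + 11/3b^2 - 25/18b - 59/18}.

Buchberger on the second generating set:
h_1 = 3ab + 12a - 6b^2 - 4b + 25, LT = ab.
h_2 = -8a + 48b^2 - 56, LT = a.

S(h_1,h_2): lcm = ab. S = 4a + 6b^3 - 2b^2 - 25/3b + 25/3.
  reduce S modulo (h_1, h_2):
  remainder 6b^3 + 22b^2 - 25/3b - 59/3 ≠ 0; add k_3 = 6b^3 + 22b^2 - 25/3b - 59/3 to the basis.

The other S-polynomials (S(h_1,k_3), S(h_2,k_3)) all reduce to 0 modulo the current basis, so we have a Gröbner basis.
Inter-reduce: drop elements whose leading term is divisible by another's, tail-reduce, and make monic.
Reduced Gröbner basis: {a - 6b^2 + 7, b^3 + 11/3b^2 - 25/18b - 59/18}.

Same reduced basis, so the two generating sets span the same ideal.
The choice of monomial ordering does not affect the verdict — as long as both bases are computed under the same ordering, their equality decides ideal equality.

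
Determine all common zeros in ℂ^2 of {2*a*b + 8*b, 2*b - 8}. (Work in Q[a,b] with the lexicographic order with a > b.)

{(-4, 4)}

Compute a lex Gröbner basis by Buchberger's algorithm.
f_1 = 2*a*b + 8*b, LT = a*b.
f_2 = 2*b - 8, LT = b.

S(f_1,f_2): lcm = a*b. S = 4*a + 4*b.
  leading term a: no divisor's leading term divides it; move 4*a to the remainder.
  leading term b: subtract (2)·f_2 from 4*b → 16
  leading term 1: no divisor's leading term divides it; move 16 to the remainder.
  remainder 4*a + 16 ≠ 0; add h_3 = 4*a + 16 to the basis.

The other S-polynomials (S(f_1,h_3), S(f_2,h_3)) all reduce to 0 modulo the current basis, so we have a Gröbner basis.
Inter-reduce: drop elements whose leading term is divisible by another's, tail-reduce, and make monic.
Reduced Gröbner basis: {a + 4, b - 4}.

Since the basis is lex-ordered, b - 4 is univariate in b. Its roots are {4}. Back-substituting each root into the other basis elements fixes the other coordinates.
  b = 4: the earlier basis element becomes a + 4 = 0, giving a = -4 — point (-4, 4).
Check: every point annihilates each of the original generators.
This is the nonlinear analogue of row-reducing a linear system.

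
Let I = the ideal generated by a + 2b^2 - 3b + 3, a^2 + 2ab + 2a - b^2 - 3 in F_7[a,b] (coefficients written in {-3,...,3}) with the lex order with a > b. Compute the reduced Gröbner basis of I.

f_1 = a + 2b^2 - 3b + 3, LT = a.
f_2 = a^2 + 2ab + 2a - b^2 - 3, LT = a^2.

S(f_1,f_2): lcm = a^2. S = 2ab^2 + 2ab + a + b^2 + 3.
  leading term ab^2: subtract (2b^2)·f_1 from 2ab^2 + 2ab + a + b^2 + 3 → 2ab + a + 3b^4 - b^3 + 2b^2 + 3
  leading term ab: subtract (2b)·f_1 from 2ab + a + 3b^4 - b^3 + 2b^2 + 3 → a + 3b^4 + 2b^3 + b^2 + b + 3
  leading term a: subtract (1)·f_1 from a + 3b^4 + 2b^3 + b^2 + b + 3 → 3b^4 + 2b^3 - b^2 - 3b
  leading term b^4: no divisor's leading term divides it; move 3b^4 to the remainder.
  leading term b^3: no divisor's leading term divides it; move 2b^3 to the remainder.
  leading term b^2: no divisor's leading term divides it; move -b^2 to the remainder.
  leading term b: no divisor's leading term divides it; move -3b to the remainder.
  remainder 3b^4 + 2b^3 - b^2 - 3b ≠ 0; add g_3 = 3b^4 + 2b^3 - b^2 - 3b to the basis.

The other S-polynomials (S(f_1,g_3), S(f_2,g_3)) all reduce to 0 modulo the current basis, so we have a Gröbner basis.
Inter-reduce: drop elements whose leading term is divisible by another's, tail-reduce, and make monic.

G = {a + 2b^2 - 3b + 3, b^4 + 3b^3 + 2b^2 - b}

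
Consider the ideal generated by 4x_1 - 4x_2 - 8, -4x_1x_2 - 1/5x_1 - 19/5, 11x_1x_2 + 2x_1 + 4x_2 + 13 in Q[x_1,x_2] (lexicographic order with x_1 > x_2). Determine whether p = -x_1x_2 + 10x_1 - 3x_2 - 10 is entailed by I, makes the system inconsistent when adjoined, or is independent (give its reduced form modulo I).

Adjoining -x_1x_2 + 10x_1 - 3x_2 - 10 makes the ideal the whole ring: the system is inconsistent.

First compute the reduced Gröbner basis of I by Buchberger's algorithm.
f_1 = 4x_1 - 4x_2 - 8, LT = x_1.
f_2 = -4x_1x_2 - 1/5x_1 - 19/5, LT = x_1x_2.
f_3 = 11x_1x_2 + 2x_1 + 4x_2 + 13, LT = x_1x_2.

S(f_1,f_2): lcm = x_1x_2. S = -1/20x_1 - x_2^2 - 2x_2 - 19/20.
  leading term x_1: subtract (-1/80)·f_1 from -1/20x_1 - x_2^2 - 2x_2 - 19/20 → -x_2^2 - 41/20x_2 - 21/20
  leading term x_2^2: no divisor's leading term divides it; move -x_2^2 to the remainder.
  leading term x_2: no divisor's leading term divides it; move -41/20x_2 to the remainder.
  leading term 1: no divisor's leading term divides it; move -21/20 to the remainder.
  remainder -x_2^2 - 41/20x_2 - 21/20 ≠ 0; add h_4 = -x_2^2 - 41/20x_2 - 21/20 to the basis.

S(f_1,f_3): lcm = x_1x_2. S = -2/11x_1 - x_2^2 - 26/11x_2 - 13/11.
  leading term x_1: subtract (-1/22)·f_1 from -2/11x_1 - x_2^2 - 26/11x_2 - 13/11 → -x_2^2 - 28/11x_2 - 17/11
  leading term x_2^2: subtract (1)·h_4 from -x_2^2 - 28/11x_2 - 17/11 → -109/220x_2 - 109/220
  leading term x_2: no divisor's leading term divides it; move -109/220x_2 to the remainder.
  leading term 1: no divisor's leading term divides it; move -109/220 to the remainder.
  remainder -109/220x_2 - 109/220 ≠ 0; add h_5 = -109/220x_2 - 109/220 to the basis.

The other S-polynomials (S(f_2,f_3), S(f_1,h_4), S(f_2,h_4), S(f_3,h_4), S(f_1,h_5), S(f_2,h_5), S(f_3,h_5), S(h_4,h_5)) all reduce to 0 modulo the current basis, so we have a Gröbner basis.
Inter-reduce: drop elements whose leading term is divisible by another's, tail-reduce, and make monic.
Reduced Gröbner basis: {x_1 - 1, x_2 + 1}.
Label its elements g_1 = x_1 - 1, g_2 = x_2 + 1.

Reduce p = -x_1x_2 + 10x_1 - 3x_2 - 10 modulo G:
  leading term x_1x_2: subtract (-x_2)·g_1 from -x_1x_2 + 10x_1 - 3x_2 - 10 → 10x_1 - 4x_2 - 10
  leading term x_1: subtract (10)·g_1 from 10x_1 - 4x_2 - 10 → -4x_2
  leading term x_2: subtract (-4)·g_2 from -4x_2 → 4
  leading term 1: no divisor's leading term divides it; move 4 to the remainder.
  normal form = 4.
The normal form is nonzero, so p ∉ I. Since p minus its normal form lies in I, I + (p) = I + (r) where r = 4; decide whether this ideal is the whole ring.
Here r = 4 is a nonzero constant, hence a unit: 1 ∈ I + (p), the Gröbner basis of I + (p) is {1}, and the enlarged system has no common solution — adjoining p is inconsistent.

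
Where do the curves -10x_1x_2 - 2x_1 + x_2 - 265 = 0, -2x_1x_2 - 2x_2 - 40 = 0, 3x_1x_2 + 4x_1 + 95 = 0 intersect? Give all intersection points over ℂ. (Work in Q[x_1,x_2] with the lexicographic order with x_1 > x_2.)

{(-5, 5)}

Compute a lex Gröbner basis by Buchberger's algorithm.
f_1 = -10x_1x_2 - 2x_1 + x_2 - 265, LT = x_1x_2.
f_2 = -2x_1x_2 - 2x_2 - 40, LT = x_1x_2.
f_3 = 3x_1x_2 + 4x_1 + 95, LT = x_1x_2.

S(f_1,f_2): lcm = x_1x_2. S = 1/5x_1 - 11/10x_2 + 13/2.
  leading term x_1: no divisor's leading term divides it; move 1/5x_1 to the remainder.
  leading term x_2: no divisor's leading term divides it; move -11/10x_2 to the remainder.
  leading term 1: no divisor's leading term divides it; move 13/2 to the remainder.
  remainder 1/5x_1 - 11/10x_2 + 13/2 ≠ 0; add h_4 = 1/5x_1 - 11/10x_2 + 13/2 to the basis.

S(f_1,f_3): lcm = x_1x_2. S = -17/15x_1 - 1/10x_2 - 31/6.
  leading term x_1: subtract (-17/3)·h_4 from -17/15x_1 - 1/10x_2 - 31/6 → -19/3x_2 + 95/3
  leading term x_2: no divisor's leading term divides it; move -19/3x_2 to the remainder.
  leading term 1: no divisor's leading term divides it; move 95/3 to the remainder.
  remainder -19/3x_2 + 95/3 ≠ 0; add h_5 = -19/3x_2 + 95/3 to the basis.

The other S-polynomials (S(f_2,f_3), S(f_1,h_4), S(f_2,h_4), S(f_3,h_4), S(f_1,h_5), S(f_2,h_5), S(f_3,h_5), S(h_4,h_5)) all reduce to 0 modulo the current basis, so we have a Gröbner basis.
Inter-reduce: drop elements whose leading term is divisible by another's, tail-reduce, and make monic.
Reduced Gröbner basis: {x_1 + 5, x_2 - 5}.

A lex Gröbner basis eliminates variables successively. Here x_2 - 5 depends only on x_2, with roots {5}; lifting each root through the earlier basis elements recovers the full solutions.
  x_2 = 5: the earlier basis element becomes x_1 + 5 = 0, giving x_1 = -5 — point (-5, 5).
Each listed point satisfies every original equation (direct substitution).
A lex Gröbner basis triangularizes the system, enabling back-substitution.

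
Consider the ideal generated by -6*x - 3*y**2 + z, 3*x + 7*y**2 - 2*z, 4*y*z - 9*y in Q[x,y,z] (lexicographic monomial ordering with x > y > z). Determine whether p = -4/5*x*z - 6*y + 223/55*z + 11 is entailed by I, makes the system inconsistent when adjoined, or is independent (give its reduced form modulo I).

Adjoining -4/5*x*z - 6*y + 223/55*z + 11 makes the ideal the whole ring: the system is inconsistent.

First compute the reduced Gröbner basis of I by Buchberger's algorithm.
f_1 = -6*x - 3*y**2 + z, LT = x.
f_2 = 3*x + 7*y**2 - 2*z, LT = x.
f_3 = 4*y*z - 9*y, LT = y*z.

S(f_1,f_2): lcm = x. S = -11/6*y**2 + 1/2*z.
  reduce S modulo (f_1, f_2, f_3):
  remainder -11/6*y**2 + 1/2*z ≠ 0; add h_4 = -11/6*y**2 + 1/2*z to the basis.

S(f_3,h_4): lcm = y**2*z. S = -9/4*y**2 + 3/11*z**2.
  reduce S modulo (f_1, f_2, f_3, h_4):
  remainder 3/11*z**2 - 27/44*z ≠ 0; add h_5 = 3/11*z**2 - 27/44*z to the basis.

The other S-polynomials (S(f_1,f_3), S(f_2,f_3), S(f_1,h_4), S(f_2,h_4), S(f_1,h_5), S(f_2,h_5), S(f_3,h_5), S(h_4,h_5)) all reduce to 0 modulo the current basis, so we have a Gröbner basis.
Inter-reduce: drop elements whose leading term is divisible by another's, tail-reduce, and make monic.
Reduced Gröbner basis: {x - 1/33*z, y**2 - 3/11*z, y*z - 9/4*y, z**2 - 9/4*z}.
Label its elements g_1 = x - 1/33*z, g_2 = y**2 - 3/11*z, g_3 = y*z - 9/4*y, g_4 = z**2 - 9/4*z.

Reduce p = -4/5*x*z - 6*y + 223/55*z + 11 modulo G:
  leading term x*z: subtract (-4/5*z)·g_1 from -4/5*x*z - 6*y + 223/55*z + 11 → -6*y - 4/165*z**2 + 223/55*z + 11
  leading term y: no divisor's leading term divides it; move -6*y to the remainder.
  leading term z**2: subtract (-4/165)·g_4 from -4/165*z**2 + 223/55*z + 11 → 4*z + 11
  leading term z: no divisor's leading term divides it; move 4*z to the remainder.
  leading term 1: no divisor's leading term divides it; move 11 to the remainder.
  normal form = -6*y + 4*z + 11.
The normal form is nonzero, so p ∉ I. Since p minus its normal form lies in I, I + (p) = I + (r) where r = -6*y + 4*z + 11; decide whether this ideal is the whole ring.
Run Buchberger on G together with r (pairs among the g_i already reduce to 0 since G is a Gröbner basis):
g_1 = x - 1/33*z, LT = x.
g_2 = y**2 - 3/11*z, LT = y**2.
g_3 = y*z - 9/4*y, LT = y*z.
g_4 = z**2 - 9/4*z, LT = z**2.
r = -6*y + 4*z + 11, LT = y.

S(g_2,r): lcm = y**2. S = 2/3*y*z + 11/6*y - 3/11*z.
  reduce S modulo (g_1, g_2, g_3, g_4, r):
  remainder 193/99*z + 55/9 ≠ 0; add m_6 = 193/99*z + 55/9 to the basis.

S(g_3,r): lcm = y*z. S = -9/4*y + 2/3*z**2 + 11/6*z.
  reduce S modulo (g_1, g_2, g_3, g_4, r, m_6):
  remainder -45727/4632 ≠ 0; add m_7 = -45727/4632 to the basis.

The other S-polynomials (S(g_1,g_2), S(g_1,g_3), S(g_1,g_4), S(g_1,r), S(g_2,g_3), S(g_2,g_4), S(g_3,g_4), S(g_4,r), S(g_1,m_6), S(g_2,m_6), S(g_3,m_6), S(g_4,m_6), S(r,m_6), S(g_1,m_7), S(g_2,m_7), S(g_3,m_7), S(g_4,m_7), S(r,m_7), S(m_6,m_7)) all reduce to 0 modulo the current basis, so we have a Gröbner basis.
Inter-reduce: drop elements whose leading term is divisible by another's, tail-reduce, and make monic.
Reduced Gröbner basis: {1}.
The reduced Gröbner basis of I + (p) is {1}: the ideal is the whole ring, so the enlarged system has no common solution — adjoining p is inconsistent.

Ideal membership is decidable via reduction modulo a Gröbner basis.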